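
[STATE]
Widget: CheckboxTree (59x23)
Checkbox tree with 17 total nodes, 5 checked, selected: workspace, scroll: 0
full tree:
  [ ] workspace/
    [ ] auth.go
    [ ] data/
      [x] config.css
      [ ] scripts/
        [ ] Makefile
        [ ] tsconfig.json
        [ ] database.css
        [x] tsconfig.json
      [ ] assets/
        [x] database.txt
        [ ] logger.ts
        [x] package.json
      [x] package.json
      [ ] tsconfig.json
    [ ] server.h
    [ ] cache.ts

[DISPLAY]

>[-] workspace/                                            
   [ ] auth.go                                             
   [-] data/                                               
     [x] config.css                                        
     [-] scripts/                                          
       [ ] Makefile                                        
       [ ] tsconfig.json                                   
       [ ] database.css                                    
       [x] tsconfig.json                                   
     [-] assets/                                           
       [x] database.txt                                    
       [ ] logger.ts                                       
       [x] package.json                                    
     [x] package.json                                      
     [ ] tsconfig.json                                     
   [ ] server.h                                            
   [ ] cache.ts                                            
                                                           
                                                           
                                                           
                                                           
                                                           
                                                           


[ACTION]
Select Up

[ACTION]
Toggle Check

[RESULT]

>[x] workspace/                                            
   [x] auth.go                                             
   [x] data/                                               
     [x] config.css                                        
     [x] scripts/                                          
       [x] Makefile                                        
       [x] tsconfig.json                                   
       [x] database.css                                    
       [x] tsconfig.json                                   
     [x] assets/                                           
       [x] database.txt                                    
       [x] logger.ts                                       
       [x] package.json                                    
     [x] package.json                                      
     [x] tsconfig.json                                     
   [x] server.h                                            
   [x] cache.ts                                            
                                                           
                                                           
                                                           
                                                           
                                                           
                                                           


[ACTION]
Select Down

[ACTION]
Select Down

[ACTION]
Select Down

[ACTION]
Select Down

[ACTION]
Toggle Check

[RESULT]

 [-] workspace/                                            
   [x] auth.go                                             
   [-] data/                                               
     [x] config.css                                        
>    [ ] scripts/                                          
       [ ] Makefile                                        
       [ ] tsconfig.json                                   
       [ ] database.css                                    
       [ ] tsconfig.json                                   
     [x] assets/                                           
       [x] database.txt                                    
       [x] logger.ts                                       
       [x] package.json                                    
     [x] package.json                                      
     [x] tsconfig.json                                     
   [x] server.h                                            
   [x] cache.ts                                            
                                                           
                                                           
                                                           
                                                           
                                                           
                                                           


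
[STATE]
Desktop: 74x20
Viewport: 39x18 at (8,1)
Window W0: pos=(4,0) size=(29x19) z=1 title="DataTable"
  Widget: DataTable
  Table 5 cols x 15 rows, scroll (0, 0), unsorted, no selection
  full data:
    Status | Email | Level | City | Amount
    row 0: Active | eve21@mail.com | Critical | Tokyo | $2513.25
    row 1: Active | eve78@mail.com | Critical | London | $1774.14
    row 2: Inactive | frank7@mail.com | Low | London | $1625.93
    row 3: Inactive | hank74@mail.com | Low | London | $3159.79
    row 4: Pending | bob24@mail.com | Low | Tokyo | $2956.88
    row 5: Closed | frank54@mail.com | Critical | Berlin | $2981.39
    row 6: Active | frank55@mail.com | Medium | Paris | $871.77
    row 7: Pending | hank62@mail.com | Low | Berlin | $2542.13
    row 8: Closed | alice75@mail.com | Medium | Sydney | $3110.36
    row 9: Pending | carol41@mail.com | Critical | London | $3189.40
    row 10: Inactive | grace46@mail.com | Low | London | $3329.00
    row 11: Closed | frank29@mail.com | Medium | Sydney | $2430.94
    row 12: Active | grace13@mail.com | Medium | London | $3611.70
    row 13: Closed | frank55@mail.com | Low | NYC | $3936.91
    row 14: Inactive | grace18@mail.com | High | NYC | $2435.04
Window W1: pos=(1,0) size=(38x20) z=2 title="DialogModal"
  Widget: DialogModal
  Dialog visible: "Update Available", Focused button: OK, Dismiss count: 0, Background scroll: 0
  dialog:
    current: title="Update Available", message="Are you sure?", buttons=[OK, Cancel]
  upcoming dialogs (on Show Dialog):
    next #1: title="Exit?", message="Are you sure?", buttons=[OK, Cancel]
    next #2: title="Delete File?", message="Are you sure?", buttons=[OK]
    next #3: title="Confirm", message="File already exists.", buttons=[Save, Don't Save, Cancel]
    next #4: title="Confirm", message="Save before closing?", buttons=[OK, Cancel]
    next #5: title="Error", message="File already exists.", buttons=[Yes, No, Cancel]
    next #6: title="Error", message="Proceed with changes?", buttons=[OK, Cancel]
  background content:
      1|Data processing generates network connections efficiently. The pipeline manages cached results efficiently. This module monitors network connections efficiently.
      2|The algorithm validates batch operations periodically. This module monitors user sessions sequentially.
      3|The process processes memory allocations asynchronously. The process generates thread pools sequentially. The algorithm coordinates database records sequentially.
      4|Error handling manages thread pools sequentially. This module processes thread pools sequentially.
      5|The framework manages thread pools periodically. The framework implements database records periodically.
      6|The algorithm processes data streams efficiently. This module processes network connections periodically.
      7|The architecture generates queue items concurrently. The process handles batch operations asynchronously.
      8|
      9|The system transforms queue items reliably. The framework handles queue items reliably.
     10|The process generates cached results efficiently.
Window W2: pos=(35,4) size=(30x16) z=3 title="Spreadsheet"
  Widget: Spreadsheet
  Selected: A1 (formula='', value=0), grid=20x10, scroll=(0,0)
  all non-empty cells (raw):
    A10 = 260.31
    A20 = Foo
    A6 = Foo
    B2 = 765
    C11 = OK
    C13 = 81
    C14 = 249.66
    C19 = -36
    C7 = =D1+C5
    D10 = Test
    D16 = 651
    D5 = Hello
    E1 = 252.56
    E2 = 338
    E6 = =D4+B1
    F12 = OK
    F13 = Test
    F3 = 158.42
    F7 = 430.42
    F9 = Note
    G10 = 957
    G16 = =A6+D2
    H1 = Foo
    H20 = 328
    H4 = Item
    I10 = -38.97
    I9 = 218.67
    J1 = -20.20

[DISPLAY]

gModal                        ┃        
──────────────────────────────┨        
rocessing generates network co┃        
gorithm validates batch ope┏━━━━━━━━━━━
ocess processes memory allo┃ Spreadshee
handling manages thread poo┠───────────
amework manages thread pool┃A1:        
go┌──────────────────┐ stre┃       A   
ch│ Update Available │ueue ┃-----------
  │  Are you sure?   │     ┃  1      [0
st│  [OK]  Cancel    │items┃  2        
oc└──────────────────┘ resu┃  3        
                           ┃  4        
                           ┃  5        
                           ┃  6 Foo    
                           ┃  7        
                           ┃  8        
                           ┃  9        


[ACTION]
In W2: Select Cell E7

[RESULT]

gModal                        ┃        
──────────────────────────────┨        
rocessing generates network co┃        
gorithm validates batch ope┏━━━━━━━━━━━
ocess processes memory allo┃ Spreadshee
handling manages thread poo┠───────────
amework manages thread pool┃E7:        
go┌──────────────────┐ stre┃       A   
ch│ Update Available │ueue ┃-----------
  │  Are you sure?   │     ┃  1        
st│  [OK]  Cancel    │items┃  2        
oc└──────────────────┘ resu┃  3        
                           ┃  4        
                           ┃  5        
                           ┃  6 Foo    
                           ┃  7        
                           ┃  8        
                           ┃  9        


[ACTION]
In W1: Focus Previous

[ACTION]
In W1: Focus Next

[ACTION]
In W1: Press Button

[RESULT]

gModal                        ┃        
──────────────────────────────┨        
rocessing generates network co┃        
gorithm validates batch ope┏━━━━━━━━━━━
ocess processes memory allo┃ Spreadshee
handling manages thread poo┠───────────
amework manages thread pool┃E7:        
gorithm processes data stre┃       A   
chitecture generates queue ┃-----------
                           ┃  1        
stem transforms queue items┃  2        
ocess generates cached resu┃  3        
                           ┃  4        
                           ┃  5        
                           ┃  6 Foo    
                           ┃  7        
                           ┃  8        
                           ┃  9        


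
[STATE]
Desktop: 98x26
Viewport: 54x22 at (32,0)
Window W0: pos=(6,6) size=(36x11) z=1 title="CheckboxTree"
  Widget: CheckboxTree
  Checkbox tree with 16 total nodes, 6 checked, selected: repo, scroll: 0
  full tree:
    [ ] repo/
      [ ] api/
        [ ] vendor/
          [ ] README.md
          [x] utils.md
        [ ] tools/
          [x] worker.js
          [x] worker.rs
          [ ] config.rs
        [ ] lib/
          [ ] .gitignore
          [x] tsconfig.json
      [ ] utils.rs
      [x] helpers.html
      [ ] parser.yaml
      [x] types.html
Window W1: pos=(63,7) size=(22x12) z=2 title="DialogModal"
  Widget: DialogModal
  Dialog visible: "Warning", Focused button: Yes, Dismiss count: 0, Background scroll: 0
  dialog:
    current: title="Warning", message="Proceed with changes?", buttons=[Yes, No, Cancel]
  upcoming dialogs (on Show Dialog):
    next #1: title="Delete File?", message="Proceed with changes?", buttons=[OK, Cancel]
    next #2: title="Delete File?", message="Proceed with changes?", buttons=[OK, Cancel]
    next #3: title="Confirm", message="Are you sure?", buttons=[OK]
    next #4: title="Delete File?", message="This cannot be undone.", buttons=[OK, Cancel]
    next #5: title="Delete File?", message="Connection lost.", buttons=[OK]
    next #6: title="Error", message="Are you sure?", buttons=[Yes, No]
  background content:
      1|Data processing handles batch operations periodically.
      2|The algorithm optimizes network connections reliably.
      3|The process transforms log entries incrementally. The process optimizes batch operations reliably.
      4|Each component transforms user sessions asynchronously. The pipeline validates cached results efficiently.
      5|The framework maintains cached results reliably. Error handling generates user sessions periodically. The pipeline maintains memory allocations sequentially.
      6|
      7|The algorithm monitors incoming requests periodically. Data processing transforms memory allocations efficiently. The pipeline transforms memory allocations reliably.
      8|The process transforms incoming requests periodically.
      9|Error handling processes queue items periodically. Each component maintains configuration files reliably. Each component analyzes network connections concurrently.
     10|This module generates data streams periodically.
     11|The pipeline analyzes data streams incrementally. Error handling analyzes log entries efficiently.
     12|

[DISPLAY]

                                                      
                                                      
                                                      
                                                      
                                                      
                                                      
━━━━━━━━━┓                                            
         ┃                     ┏━━━━━━━━━━━━━━━━━━━━┓ 
─────────┨                     ┃ DialogModal        ┃ 
         ┃                     ┠────────────────────┨ 
         ┃                     ┃Data processing hand┃ 
         ┃                     ┃Th┌──────────────┐mi┃ 
         ┃                     ┃Th│   Warning    │or┃ 
         ┃                     ┃Ea│Proceed with c│ns┃ 
         ┃                     ┃Th│[Yes]  No   Ca│ta┃ 
         ┃                     ┃  └──────────────┘  ┃ 
━━━━━━━━━┛                     ┃The algorithm monito┃ 
                               ┃The process transfor┃ 
                               ┗━━━━━━━━━━━━━━━━━━━━┛ 
                                                      
                                                      
                                                      


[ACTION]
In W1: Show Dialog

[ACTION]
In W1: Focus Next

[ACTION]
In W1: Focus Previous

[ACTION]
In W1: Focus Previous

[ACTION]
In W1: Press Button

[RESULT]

                                                      
                                                      
                                                      
                                                      
                                                      
                                                      
━━━━━━━━━┓                                            
         ┃                     ┏━━━━━━━━━━━━━━━━━━━━┓ 
─────────┨                     ┃ DialogModal        ┃ 
         ┃                     ┠────────────────────┨ 
         ┃                     ┃Data processing hand┃ 
         ┃                     ┃The algorithm optimi┃ 
         ┃                     ┃The process transfor┃ 
         ┃                     ┃Each component trans┃ 
         ┃                     ┃The framework mainta┃ 
         ┃                     ┃                    ┃ 
━━━━━━━━━┛                     ┃The algorithm monito┃ 
                               ┃The process transfor┃ 
                               ┗━━━━━━━━━━━━━━━━━━━━┛ 
                                                      
                                                      
                                                      


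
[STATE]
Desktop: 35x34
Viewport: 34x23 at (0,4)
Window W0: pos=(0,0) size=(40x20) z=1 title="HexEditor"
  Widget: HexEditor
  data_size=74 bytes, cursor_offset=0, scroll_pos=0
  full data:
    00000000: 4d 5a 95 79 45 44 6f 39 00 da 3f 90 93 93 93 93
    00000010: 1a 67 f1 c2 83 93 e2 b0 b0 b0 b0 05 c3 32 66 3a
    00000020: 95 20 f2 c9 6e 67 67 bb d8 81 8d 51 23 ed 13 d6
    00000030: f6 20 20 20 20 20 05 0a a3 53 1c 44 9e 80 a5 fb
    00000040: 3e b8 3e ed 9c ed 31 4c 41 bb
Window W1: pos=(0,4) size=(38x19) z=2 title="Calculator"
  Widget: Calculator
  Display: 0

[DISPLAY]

┏━━━━━━━━━━━━━━━━━━━━━━━━━━━━━━━━━
┃ Calculator                      
┠─────────────────────────────────
┃                                 
┃┌───┬───┬───┬───┐                
┃│ 7 │ 8 │ 9 │ ÷ │                
┃├───┼───┼───┼───┤                
┃│ 4 │ 5 │ 6 │ × │                
┃├───┼───┼───┼───┤                
┃│ 1 │ 2 │ 3 │ - │                
┃├───┼───┼───┼───┤                
┃│ 0 │ . │ = │ + │                
┃├───┼───┼───┼───┤                
┃│ C │ MC│ MR│ M+│                
┃└───┴───┴───┴───┘                
┃                                 
┃                                 
┃                                 
┗━━━━━━━━━━━━━━━━━━━━━━━━━━━━━━━━━
                                  
                                  
                                  
                                  


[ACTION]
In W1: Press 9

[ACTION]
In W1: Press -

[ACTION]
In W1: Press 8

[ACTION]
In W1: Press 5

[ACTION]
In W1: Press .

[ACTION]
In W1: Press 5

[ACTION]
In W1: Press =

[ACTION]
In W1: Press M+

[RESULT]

┏━━━━━━━━━━━━━━━━━━━━━━━━━━━━━━━━━
┃ Calculator                      
┠─────────────────────────────────
┃                               -7
┃┌───┬───┬───┬───┐                
┃│ 7 │ 8 │ 9 │ ÷ │                
┃├───┼───┼───┼───┤                
┃│ 4 │ 5 │ 6 │ × │                
┃├───┼───┼───┼───┤                
┃│ 1 │ 2 │ 3 │ - │                
┃├───┼───┼───┼───┤                
┃│ 0 │ . │ = │ + │                
┃├───┼───┼───┼───┤                
┃│ C │ MC│ MR│ M+│                
┃└───┴───┴───┴───┘                
┃                                 
┃                                 
┃                                 
┗━━━━━━━━━━━━━━━━━━━━━━━━━━━━━━━━━
                                  
                                  
                                  
                                  


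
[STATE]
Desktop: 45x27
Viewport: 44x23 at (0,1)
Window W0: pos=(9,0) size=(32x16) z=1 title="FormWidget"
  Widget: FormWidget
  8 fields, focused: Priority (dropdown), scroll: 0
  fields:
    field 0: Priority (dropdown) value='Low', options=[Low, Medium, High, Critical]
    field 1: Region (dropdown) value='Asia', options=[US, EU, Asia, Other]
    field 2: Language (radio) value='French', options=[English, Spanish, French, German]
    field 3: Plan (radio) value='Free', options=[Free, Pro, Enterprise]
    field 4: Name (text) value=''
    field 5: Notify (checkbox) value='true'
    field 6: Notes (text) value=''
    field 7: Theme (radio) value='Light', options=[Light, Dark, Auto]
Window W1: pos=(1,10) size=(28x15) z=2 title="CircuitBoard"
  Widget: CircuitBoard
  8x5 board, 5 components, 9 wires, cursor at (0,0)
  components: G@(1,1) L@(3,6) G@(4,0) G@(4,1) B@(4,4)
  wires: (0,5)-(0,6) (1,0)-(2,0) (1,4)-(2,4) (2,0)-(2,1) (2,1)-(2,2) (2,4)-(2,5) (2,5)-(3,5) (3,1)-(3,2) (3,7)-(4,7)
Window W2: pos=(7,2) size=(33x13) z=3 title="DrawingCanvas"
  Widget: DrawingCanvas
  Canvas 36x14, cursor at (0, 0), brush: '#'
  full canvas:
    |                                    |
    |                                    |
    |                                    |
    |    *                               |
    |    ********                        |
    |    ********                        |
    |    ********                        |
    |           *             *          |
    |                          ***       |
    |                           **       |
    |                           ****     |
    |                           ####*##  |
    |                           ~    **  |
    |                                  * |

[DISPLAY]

         ┃ FormWidget                   ┃   
       ┏━━━━━━━━━━━━━━━━━━━━━━━━━━━━━━━┓┨   
       ┃ DrawingCanvas                 ┃┃   
       ┠───────────────────────────────┨┃   
       ┃+                              ┃┃   
       ┃                               ┃┃   
       ┃                               ┃┃   
       ┃    *                          ┃┃   
       ┃    ********                   ┃┃   
 ┏━━━━━┃    ********                   ┃┃   
 ┃ Circ┃    ********                   ┃┃   
 ┠─────┃           *             *     ┃┃   
 ┃   0 ┃                          ***  ┃┃   
 ┃0  [.┗━━━━━━━━━━━━━━━━━━━━━━━━━━━━━━━┛┃   
 ┃                          ┃━━━━━━━━━━━┛   
 ┃1   ·   G           ·     ┃               
 ┃    │               │     ┃               
 ┃2   · ─ · ─ ·       · ─ · ┃               
 ┃                        │ ┃               
 ┃3       · ─ ·           · ┃               
 ┃                          ┃               
 ┃4   G   G           B     ┃               
 ┃Cursor: (0,0)             ┃               


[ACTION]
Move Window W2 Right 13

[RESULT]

         ┃ FormWidget                   ┃   
         ┠──┏━━━━━━━━━━━━━━━━━━━━━━━━━━━━━━━
         ┃> ┃ DrawingCanvas                 
         ┃  ┠───────────────────────────────
         ┃  ┃+                              
         ┃  ┃                               
         ┃  ┃                               
         ┃  ┃    *                          
         ┃  ┃    ********                   
 ┏━━━━━━━━━━┃    ********                   
 ┃ CircuitBo┃    ********                   
 ┠──────────┃           *             *     
 ┃   0 1 2 3┃                          ***  
 ┃0  [.]    ┗━━━━━━━━━━━━━━━━━━━━━━━━━━━━━━━
 ┃                          ┃━━━━━━━━━━━┛   
 ┃1   ·   G           ·     ┃               
 ┃    │               │     ┃               
 ┃2   · ─ · ─ ·       · ─ · ┃               
 ┃                        │ ┃               
 ┃3       · ─ ·           · ┃               
 ┃                          ┃               
 ┃4   G   G           B     ┃               
 ┃Cursor: (0,0)             ┃               


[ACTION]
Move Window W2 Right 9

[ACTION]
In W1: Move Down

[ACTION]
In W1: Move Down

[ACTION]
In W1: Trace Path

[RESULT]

         ┃ FormWidget                   ┃   
         ┠──┏━━━━━━━━━━━━━━━━━━━━━━━━━━━━━━━
         ┃> ┃ DrawingCanvas                 
         ┃  ┠───────────────────────────────
         ┃  ┃+                              
         ┃  ┃                               
         ┃  ┃                               
         ┃  ┃    *                          
         ┃  ┃    ********                   
 ┏━━━━━━━━━━┃    ********                   
 ┃ CircuitBo┃    ********                   
 ┠──────────┃           *             *     
 ┃   0 1 2 3┃                          ***  
 ┃0         ┗━━━━━━━━━━━━━━━━━━━━━━━━━━━━━━━
 ┃                          ┃━━━━━━━━━━━┛   
 ┃1   ·   G           ·     ┃               
 ┃    │               │     ┃               
 ┃2  [.]─ · ─ ·       · ─ · ┃               
 ┃                        │ ┃               
 ┃3       · ─ ·           · ┃               
 ┃                          ┃               
 ┃4   G   G           B     ┃               
 ┃Cursor: (2,0)  Trace: Path┃               


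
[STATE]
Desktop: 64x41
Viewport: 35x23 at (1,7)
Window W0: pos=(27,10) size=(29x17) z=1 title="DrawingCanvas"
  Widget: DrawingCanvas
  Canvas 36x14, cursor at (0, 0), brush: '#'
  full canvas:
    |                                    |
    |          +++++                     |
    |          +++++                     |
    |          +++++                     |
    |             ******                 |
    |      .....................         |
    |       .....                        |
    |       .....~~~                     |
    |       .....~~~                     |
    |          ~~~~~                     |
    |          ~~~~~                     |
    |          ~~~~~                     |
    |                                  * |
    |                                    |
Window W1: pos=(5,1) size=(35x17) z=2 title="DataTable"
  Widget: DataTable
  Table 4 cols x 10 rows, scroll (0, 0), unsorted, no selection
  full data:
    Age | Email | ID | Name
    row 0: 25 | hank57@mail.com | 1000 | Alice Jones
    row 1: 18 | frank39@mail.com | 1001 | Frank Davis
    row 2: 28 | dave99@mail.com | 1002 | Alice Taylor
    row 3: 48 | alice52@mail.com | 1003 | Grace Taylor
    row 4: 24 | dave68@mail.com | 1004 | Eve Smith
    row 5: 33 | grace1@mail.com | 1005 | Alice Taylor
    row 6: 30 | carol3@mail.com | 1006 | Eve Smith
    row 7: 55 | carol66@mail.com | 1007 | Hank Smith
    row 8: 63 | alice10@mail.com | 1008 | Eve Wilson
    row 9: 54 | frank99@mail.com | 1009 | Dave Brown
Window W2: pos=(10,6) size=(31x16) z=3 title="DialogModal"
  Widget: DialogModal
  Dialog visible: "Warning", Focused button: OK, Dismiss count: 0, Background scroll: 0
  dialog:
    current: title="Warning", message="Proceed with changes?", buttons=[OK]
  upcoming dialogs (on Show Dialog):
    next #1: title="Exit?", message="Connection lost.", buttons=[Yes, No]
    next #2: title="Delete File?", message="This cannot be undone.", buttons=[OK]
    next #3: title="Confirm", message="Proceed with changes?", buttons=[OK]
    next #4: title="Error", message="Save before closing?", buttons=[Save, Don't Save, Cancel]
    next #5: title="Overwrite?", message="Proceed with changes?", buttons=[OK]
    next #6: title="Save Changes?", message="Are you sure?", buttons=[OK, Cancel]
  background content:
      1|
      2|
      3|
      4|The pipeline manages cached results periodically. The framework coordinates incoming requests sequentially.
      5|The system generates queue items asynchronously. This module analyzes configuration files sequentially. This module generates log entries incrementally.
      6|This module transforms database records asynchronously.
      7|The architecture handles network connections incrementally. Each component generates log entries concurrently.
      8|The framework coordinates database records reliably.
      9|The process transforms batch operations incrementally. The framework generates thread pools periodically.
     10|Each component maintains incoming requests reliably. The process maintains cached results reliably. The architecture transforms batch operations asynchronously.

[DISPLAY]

    ┃18 │┃ DialogModal             
    ┃28 │┠─────────────────────────
    ┃48 │┃                         
    ┃24 │┃                         
    ┃33 │┃                         
    ┃30 │┃Th┌──────────────────────
    ┃55 │┃Th│        Warning       
    ┃63 │┃Th│ Proceed with changes?
    ┃54 │┃Th│          [OK]        
    ┃    ┃Th└──────────────────────
    ┗━━━━┃The process transforms ba
         ┃Each component maintains 
         ┃                         
         ┃                         
         ┗━━━━━━━━━━━━━━━━━━━━━━━━━
                          ┃        
                          ┃        
                          ┃        
                          ┃        
                          ┗━━━━━━━━
                                   
                                   
                                   


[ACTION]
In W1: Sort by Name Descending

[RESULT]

    ┃48 │┃ DialogModal             
    ┃18 │┠─────────────────────────
    ┃63 │┃                         
    ┃24 │┃                         
    ┃30 │┃                         
    ┃54 │┃Th┌──────────────────────
    ┃28 │┃Th│        Warning       
    ┃33 │┃Th│ Proceed with changes?
    ┃25 │┃Th│          [OK]        
    ┃    ┃Th└──────────────────────
    ┗━━━━┃The process transforms ba
         ┃Each component maintains 
         ┃                         
         ┃                         
         ┗━━━━━━━━━━━━━━━━━━━━━━━━━
                          ┃        
                          ┃        
                          ┃        
                          ┃        
                          ┗━━━━━━━━
                                   
                                   
                                   


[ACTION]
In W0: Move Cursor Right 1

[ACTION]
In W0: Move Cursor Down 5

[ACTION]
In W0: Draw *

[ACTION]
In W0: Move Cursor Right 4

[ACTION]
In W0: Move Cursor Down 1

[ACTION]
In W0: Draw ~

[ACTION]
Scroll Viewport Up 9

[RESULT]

                                   
    ┏━━━━━━━━━━━━━━━━━━━━━━━━━━━━━━
    ┃ DataTable                    
    ┠──────────────────────────────
    ┃Age│Email           │ID  │Name
    ┃───┼────────────────┼────┼────
    ┃55 │┏━━━━━━━━━━━━━━━━━━━━━━━━━
    ┃48 │┃ DialogModal             
    ┃18 │┠─────────────────────────
    ┃63 │┃                         
    ┃24 │┃                         
    ┃30 │┃                         
    ┃54 │┃Th┌──────────────────────
    ┃28 │┃Th│        Warning       
    ┃33 │┃Th│ Proceed with changes?
    ┃25 │┃Th│          [OK]        
    ┃    ┃Th└──────────────────────
    ┗━━━━┃The process transforms ba
         ┃Each component maintains 
         ┃                         
         ┃                         
         ┗━━━━━━━━━━━━━━━━━━━━━━━━━
                          ┃        


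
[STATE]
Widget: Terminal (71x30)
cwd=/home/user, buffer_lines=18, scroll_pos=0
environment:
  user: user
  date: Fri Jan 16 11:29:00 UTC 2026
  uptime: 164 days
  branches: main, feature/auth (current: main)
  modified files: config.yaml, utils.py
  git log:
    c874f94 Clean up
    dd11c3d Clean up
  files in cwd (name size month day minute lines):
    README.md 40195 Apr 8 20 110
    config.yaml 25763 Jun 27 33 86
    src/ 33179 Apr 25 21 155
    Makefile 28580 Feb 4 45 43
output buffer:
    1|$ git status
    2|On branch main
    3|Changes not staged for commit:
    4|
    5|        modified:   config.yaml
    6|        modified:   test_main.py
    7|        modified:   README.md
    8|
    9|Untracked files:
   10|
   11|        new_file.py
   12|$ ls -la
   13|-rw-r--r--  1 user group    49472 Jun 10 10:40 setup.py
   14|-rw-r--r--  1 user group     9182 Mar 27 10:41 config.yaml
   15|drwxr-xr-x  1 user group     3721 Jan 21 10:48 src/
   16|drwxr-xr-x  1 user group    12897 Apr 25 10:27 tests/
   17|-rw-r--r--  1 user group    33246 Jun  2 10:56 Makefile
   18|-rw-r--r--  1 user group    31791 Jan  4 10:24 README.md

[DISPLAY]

$ git status                                                           
On branch main                                                         
Changes not staged for commit:                                         
                                                                       
        modified:   config.yaml                                        
        modified:   test_main.py                                       
        modified:   README.md                                          
                                                                       
Untracked files:                                                       
                                                                       
        new_file.py                                                    
$ ls -la                                                               
-rw-r--r--  1 user group    49472 Jun 10 10:40 setup.py                
-rw-r--r--  1 user group     9182 Mar 27 10:41 config.yaml             
drwxr-xr-x  1 user group     3721 Jan 21 10:48 src/                    
drwxr-xr-x  1 user group    12897 Apr 25 10:27 tests/                  
-rw-r--r--  1 user group    33246 Jun  2 10:56 Makefile                
-rw-r--r--  1 user group    31791 Jan  4 10:24 README.md               
$ █                                                                    
                                                                       
                                                                       
                                                                       
                                                                       
                                                                       
                                                                       
                                                                       
                                                                       
                                                                       
                                                                       
                                                                       


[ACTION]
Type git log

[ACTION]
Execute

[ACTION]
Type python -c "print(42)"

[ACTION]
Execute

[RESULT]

$ git status                                                           
On branch main                                                         
Changes not staged for commit:                                         
                                                                       
        modified:   config.yaml                                        
        modified:   test_main.py                                       
        modified:   README.md                                          
                                                                       
Untracked files:                                                       
                                                                       
        new_file.py                                                    
$ ls -la                                                               
-rw-r--r--  1 user group    49472 Jun 10 10:40 setup.py                
-rw-r--r--  1 user group     9182 Mar 27 10:41 config.yaml             
drwxr-xr-x  1 user group     3721 Jan 21 10:48 src/                    
drwxr-xr-x  1 user group    12897 Apr 25 10:27 tests/                  
-rw-r--r--  1 user group    33246 Jun  2 10:56 Makefile                
-rw-r--r--  1 user group    31791 Jan  4 10:24 README.md               
$ git log                                                              
c874f94 Clean up                                                       
dd11c3d Clean up                                                       
$ python -c "print(42)"                                                
42                                                                     
$ █                                                                    
                                                                       
                                                                       
                                                                       
                                                                       
                                                                       
                                                                       


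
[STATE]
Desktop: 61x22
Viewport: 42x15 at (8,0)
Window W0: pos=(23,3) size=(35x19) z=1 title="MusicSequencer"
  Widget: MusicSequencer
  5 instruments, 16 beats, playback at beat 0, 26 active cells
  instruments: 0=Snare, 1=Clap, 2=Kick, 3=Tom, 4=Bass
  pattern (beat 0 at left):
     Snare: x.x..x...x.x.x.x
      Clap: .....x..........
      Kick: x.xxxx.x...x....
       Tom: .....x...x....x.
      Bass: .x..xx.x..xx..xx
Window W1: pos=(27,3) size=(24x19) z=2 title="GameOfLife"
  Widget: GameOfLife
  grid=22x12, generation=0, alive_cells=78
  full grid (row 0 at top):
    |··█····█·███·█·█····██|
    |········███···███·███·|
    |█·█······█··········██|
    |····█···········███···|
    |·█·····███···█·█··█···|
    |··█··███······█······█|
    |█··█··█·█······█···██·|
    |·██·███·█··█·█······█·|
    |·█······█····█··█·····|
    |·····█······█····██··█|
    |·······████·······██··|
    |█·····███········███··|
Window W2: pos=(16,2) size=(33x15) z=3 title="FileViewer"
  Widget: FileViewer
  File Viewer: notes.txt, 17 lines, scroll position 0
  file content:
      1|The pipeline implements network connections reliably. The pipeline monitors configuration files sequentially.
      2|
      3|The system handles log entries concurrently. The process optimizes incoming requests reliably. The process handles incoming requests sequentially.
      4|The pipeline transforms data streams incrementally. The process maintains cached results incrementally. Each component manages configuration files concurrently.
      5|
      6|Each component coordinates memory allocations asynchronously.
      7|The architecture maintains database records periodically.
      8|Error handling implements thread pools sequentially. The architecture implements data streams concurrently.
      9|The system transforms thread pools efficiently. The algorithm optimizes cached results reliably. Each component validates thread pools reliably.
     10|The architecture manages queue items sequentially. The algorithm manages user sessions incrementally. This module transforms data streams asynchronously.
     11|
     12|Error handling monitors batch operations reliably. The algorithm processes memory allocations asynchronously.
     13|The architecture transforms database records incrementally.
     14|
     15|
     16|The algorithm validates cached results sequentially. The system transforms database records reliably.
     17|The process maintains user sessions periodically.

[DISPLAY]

                                          
                                          
        ┏━━━━━━━━━━━━━━━━━━━━━━━━━━━━━━━┓ 
        ┃ FileViewer                    ┃━
        ┠───────────────────────────────┨ 
        ┃The pipeline implements networ▲┃─
        ┃                              █┃ 
        ┃The system handles log entries░┃█
        ┃The pipeline transforms data s░┃·
        ┃                              ░┃█
        ┃Each component coordinates mem░┃·
        ┃The architecture maintains dat░┃·
        ┃Error handling implements thre░┃█
        ┃The system transforms thread p░┃·
        ┃The architecture manages queue░┃·


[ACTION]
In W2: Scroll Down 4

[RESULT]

                                          
                                          
        ┏━━━━━━━━━━━━━━━━━━━━━━━━━━━━━━━┓ 
        ┃ FileViewer                    ┃━
        ┠───────────────────────────────┨ 
        ┃                              ▲┃─
        ┃Each component coordinates mem░┃ 
        ┃The architecture maintains dat░┃█
        ┃Error handling implements thre░┃·
        ┃The system transforms thread p░┃█
        ┃The architecture manages queue░┃·
        ┃                              ░┃·
        ┃Error handling monitors batch █┃█
        ┃The architecture transforms da░┃·
        ┃                              ░┃·


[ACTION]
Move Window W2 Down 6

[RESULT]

                                          
                                          
                                          
               ┏━━━┏━━━━━━━━━━━━━━━━━━━━━━
               ┃ Mu┃ GameOfLife           
               ┠───┠──────────────────────
               ┃   ┃Gen: 0                
        ┏━━━━━━━━━━━━━━━━━━━━━━━━━━━━━━━┓█
        ┃ FileViewer                    ┃·
        ┠───────────────────────────────┨█
        ┃                              ▲┃·
        ┃Each component coordinates mem░┃·
        ┃The architecture maintains dat░┃█
        ┃Error handling implements thre░┃·
        ┃The system transforms thread p░┃·
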